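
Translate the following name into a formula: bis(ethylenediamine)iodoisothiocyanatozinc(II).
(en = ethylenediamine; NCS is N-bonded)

[Zn(en)2I(NCS)]

Ligands: 2 ethylenediamine (en, neutral), 1 isothiocyanato (NCS, -1), 1 iodo (I, -1). Ligand charge sum = -2.
With Zn in oxidation state +2, the complex ion is [Zn...].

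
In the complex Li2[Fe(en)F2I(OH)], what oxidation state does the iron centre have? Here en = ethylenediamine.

2 lithium outside the brackets (+1 each) → the complex ion is 2−.
Ligand charges: 2×F = -2; 1×OH = -1; 1×en neutral; 1×I = -1; sum -4.
Fe + (-4) = 2− ⇒ Fe is +2.

+2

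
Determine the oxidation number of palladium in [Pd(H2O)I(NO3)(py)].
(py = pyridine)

+2

No counter-ion: the bracketed complex is neutral.
Ligand charges: 1×NO3 = -1; 1×I = -1; 1×py neutral; 1×H2O neutral; sum -2.
Pd + (-2) = 0 ⇒ Pd is +2.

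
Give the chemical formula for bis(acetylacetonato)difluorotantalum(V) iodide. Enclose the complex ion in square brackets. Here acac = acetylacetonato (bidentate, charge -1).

Ligands: 2 acetylacetonato (acac, -1), 2 fluoro (F, -1). Ligand charge sum = -4.
With Ta in oxidation state +5, the complex ion is [Ta...]^1+.
Charge balance with iodide (-1) requires 1 complex ion per 1 iodide.

[Ta(acac)2F2]I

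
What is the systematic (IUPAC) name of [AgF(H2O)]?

There is no counter-ion, so the complex is neutral overall.
Ligand charges: 1×aqua (neutral), 1×fluoro (-1 each); total -1. So Ag + (-1) = 0, giving Ag = +1.
Ligands are named alphabetically: aqua before fluoro.

aquafluorosilver(I)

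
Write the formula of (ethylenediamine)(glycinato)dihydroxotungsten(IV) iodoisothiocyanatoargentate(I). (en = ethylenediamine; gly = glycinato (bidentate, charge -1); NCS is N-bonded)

Cation [W…]: ligand charges -3, W(IV) ⇒ ion charge 1+.
Anion [Ag…]: ligand charges -2, Ag(I) ⇒ ion charge 1−.
One 1+ cation balances one 1− anion.

[W(en)(gly)(OH)2][AgI(NCS)]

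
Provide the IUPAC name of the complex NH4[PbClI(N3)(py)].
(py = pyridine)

The 1 ammonium counter-ion carries a total charge of +1, so each complex ion is 1−.
Ligand charges: 1×chloro (-1 each), 1×azido (-1 each), 1×iodo (-1 each), 1×pyridine (neutral); total -3. So Pb + (-3) = 1−, giving Pb = +2.
The complex ion is anionic, so lead takes the -ate form plumbate(II).

ammonium azidochloroiodo(pyridine)plumbate(II)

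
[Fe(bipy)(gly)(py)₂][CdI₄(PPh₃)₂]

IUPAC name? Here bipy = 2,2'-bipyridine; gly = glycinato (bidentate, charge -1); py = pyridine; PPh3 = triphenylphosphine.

Both ions are complex: the cation is named first with the plain metal name, the anion second with the -ate form; each ion's ligands are alphabetised independently.
Cadmium is always +2 in its complexes; the anion's ligand charges sum to -4, so the complex anion is 2−.
A 1:1 salt means the cation carries the equal and opposite charge, 2+.
Cation: ligand charges sum to -1; for the ion to be 2+, Fe = +3.

(2,2'-bipyridine)(glycinato)bis(pyridine)iron(III) tetraiodobis(triphenylphosphine)cadmate(II)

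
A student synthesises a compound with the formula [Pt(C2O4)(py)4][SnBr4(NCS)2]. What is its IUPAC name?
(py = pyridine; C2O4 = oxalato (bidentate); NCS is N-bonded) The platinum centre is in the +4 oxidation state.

oxalatotetrakis(pyridine)platinum(IV) tetrabromodiisothiocyanatostannate(IV)

Both ions are complex: the cation is named first with the plain metal name, the anion second with the -ate form; each ion's ligands are alphabetised independently.
Pt is given as +4; the cation's ligand charges sum to -2, so the complex cation is 2+.
A 1:1 salt means the anion carries the equal and opposite charge, 2−.
Anion: ligand charges sum to -6; for the ion to be 2−, Sn = +4.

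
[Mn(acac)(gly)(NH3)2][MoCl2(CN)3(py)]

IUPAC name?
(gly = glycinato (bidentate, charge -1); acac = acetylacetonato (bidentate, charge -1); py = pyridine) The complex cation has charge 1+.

The complex cation is given as 1+; its ligand charges sum to -2, so Mn = +3.
A 1:1 salt means the anion carries the equal and opposite charge, 1−.
Anion: ligand charges sum to -5; for the ion to be 1−, Mo = +4.

(acetylacetonato)diammine(glycinato)manganese(III) dichlorotricyano(pyridine)molybdate(IV)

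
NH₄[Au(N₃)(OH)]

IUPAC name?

The 1 ammonium counter-ion carries a total charge of +1, so each complex ion is 1−.
Ligand charges: 1×azido (-1 each), 1×hydroxo (-1 each); total -2. So Au + (-2) = 1−, giving Au = +1.
The complex ion is anionic, so gold takes the -ate form aurate(I).

ammonium azidohydroxoaurate(I)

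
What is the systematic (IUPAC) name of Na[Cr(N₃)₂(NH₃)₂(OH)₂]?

The 1 sodium counter-ion carries a total charge of +1, so each complex ion is 1−.
Ligand charges: 2×azido (-1 each), 2×ammine (neutral), 2×hydroxo (-1 each); total -4. So Cr + (-4) = 1−, giving Cr = +3.
Ligands are named alphabetically: ammine before azido before hydroxo.
The complex ion is anionic, so chromium takes the -ate form chromate(III).

sodium diamminediazidodihydroxochromate(III)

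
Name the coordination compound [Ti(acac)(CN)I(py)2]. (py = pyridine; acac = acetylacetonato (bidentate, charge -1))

There is no counter-ion, so the complex is neutral overall.
Ligand charges: 2×pyridine (neutral), 1×iodo (-1 each), 1×cyano (-1 each), 1×acetylacetonato (-1 each); total -3. So Ti + (-3) = 0, giving Ti = +3.
Ligands are named alphabetically: acetylacetonato before cyano before iodo before pyridine.

(acetylacetonato)cyanoiodobis(pyridine)titanium(III)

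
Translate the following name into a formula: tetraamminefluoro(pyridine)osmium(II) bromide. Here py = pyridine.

[OsF(NH3)4(py)]Br

Ligands: 1 pyridine (py, neutral), 4 ammine (NH3, neutral), 1 fluoro (F, -1). Ligand charge sum = -1.
Charge balance with bromide (-1) requires 1 complex ion per 1 bromide.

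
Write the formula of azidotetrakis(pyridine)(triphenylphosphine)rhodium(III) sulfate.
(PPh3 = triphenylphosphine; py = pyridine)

Ligands: 1 triphenylphosphine (PPh3, neutral), 1 azido (N3, -1), 4 pyridine (py, neutral). Ligand charge sum = -1.
With Rh in oxidation state +3, the complex ion is [Rh...]^2+.
Charge balance with sulfate (-2) requires 1 complex ion per 1 sulfate.

[Rh(N3)(PPh3)(py)4]SO4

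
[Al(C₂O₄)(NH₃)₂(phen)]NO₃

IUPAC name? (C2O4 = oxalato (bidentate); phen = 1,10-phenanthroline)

diammineoxalato(1,10-phenanthroline)aluminium(III) nitrate

The 1 nitrate counter-ion carries a total charge of -1, so each complex ion is 1+.
Ligand charges: 1×oxalato (-2 each), 2×ammine (neutral), 1×1,10-phenanthroline (neutral); total -2. So Al + (-2) = 1+, giving Al = +3.
Ligands are named alphabetically: ammine before oxalato before phenanthroline.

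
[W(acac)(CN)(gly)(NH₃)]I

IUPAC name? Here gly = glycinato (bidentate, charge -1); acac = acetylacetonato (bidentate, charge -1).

(acetylacetonato)amminecyano(glycinato)tungsten(IV) iodide

The 1 iodide counter-ion carries a total charge of -1, so each complex ion is 1+.
Ligand charges: 1×cyano (-1 each), 1×glycinato (-1 each), 1×acetylacetonato (-1 each), 1×ammine (neutral); total -3. So W + (-3) = 1+, giving W = +4.
Ligands are named alphabetically: acetylacetonato before ammine before cyano before glycinato.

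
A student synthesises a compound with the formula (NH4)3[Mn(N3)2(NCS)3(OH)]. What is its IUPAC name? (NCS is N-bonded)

ammonium diazidohydroxotriisothiocyanatomanganate(III)

The 3 ammonium counter-ions carry a total charge of +3, so each complex ion is 3−.
Ligand charges: 2×azido (-1 each), 1×hydroxo (-1 each), 3×isothiocyanato (-1 each); total -6. So Mn + (-6) = 3−, giving Mn = +3.
The complex ion is anionic, so manganese takes the -ate form manganate(III).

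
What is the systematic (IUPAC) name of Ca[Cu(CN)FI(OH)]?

calcium cyanofluorohydroxoiodocuprate(II)

The 1 calcium counter-ion carries a total charge of +2, so each complex ion is 2−.
Ligand charges: 1×iodo (-1 each), 1×hydroxo (-1 each), 1×fluoro (-1 each), 1×cyano (-1 each); total -4. So Cu + (-4) = 2−, giving Cu = +2.
The complex ion is anionic, so copper takes the -ate form cuprate(II).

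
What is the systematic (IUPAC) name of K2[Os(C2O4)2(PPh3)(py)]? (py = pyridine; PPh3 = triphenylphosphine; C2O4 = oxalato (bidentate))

The 2 potassium counter-ions carry a total charge of +2, so each complex ion is 2−.
Ligand charges: 1×pyridine (neutral), 1×triphenylphosphine (neutral), 2×oxalato (-2 each); total -4. So Os + (-4) = 2−, giving Os = +2.
Ligands are named alphabetically: oxalato before pyridine before triphenylphosphine.
The complex ion is anionic, so osmium takes the -ate form osmate(II).

potassium dioxalato(pyridine)(triphenylphosphine)osmate(II)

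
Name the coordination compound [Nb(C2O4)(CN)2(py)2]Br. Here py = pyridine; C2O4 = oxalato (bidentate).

The 1 bromide counter-ion carries a total charge of -1, so each complex ion is 1+.
Ligand charges: 2×pyridine (neutral), 1×oxalato (-2 each), 2×cyano (-1 each); total -4. So Nb + (-4) = 1+, giving Nb = +5.
Ligands are named alphabetically: cyano before oxalato before pyridine.

dicyanooxalatobis(pyridine)niobium(V) bromide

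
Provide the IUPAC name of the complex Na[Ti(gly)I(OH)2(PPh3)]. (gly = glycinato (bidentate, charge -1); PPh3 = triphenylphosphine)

sodium (glycinato)dihydroxoiodo(triphenylphosphine)titanate(III)

The 1 sodium counter-ion carries a total charge of +1, so each complex ion is 1−.
Ligand charges: 1×glycinato (-1 each), 2×hydroxo (-1 each), 1×iodo (-1 each), 1×triphenylphosphine (neutral); total -4. So Ti + (-4) = 1−, giving Ti = +3.
Ligands are named alphabetically: glycinato before hydroxo before iodo before triphenylphosphine.
The complex ion is anionic, so titanium takes the -ate form titanate(III).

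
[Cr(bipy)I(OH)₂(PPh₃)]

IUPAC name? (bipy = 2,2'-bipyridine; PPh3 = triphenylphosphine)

There is no counter-ion, so the complex is neutral overall.
Ligand charges: 1×2,2'-bipyridine (neutral), 1×triphenylphosphine (neutral), 1×iodo (-1 each), 2×hydroxo (-1 each); total -3. So Cr + (-3) = 0, giving Cr = +3.
Ligands are named alphabetically: bipyridine before hydroxo before iodo before triphenylphosphine.

(2,2'-bipyridine)dihydroxoiodo(triphenylphosphine)chromium(III)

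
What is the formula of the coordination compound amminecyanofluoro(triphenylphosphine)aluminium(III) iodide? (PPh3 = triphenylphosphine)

Ligands: 1 fluoro (F, -1), 1 cyano (CN, -1), 1 triphenylphosphine (PPh3, neutral), 1 ammine (NH3, neutral). Ligand charge sum = -2.
Charge balance with iodide (-1) requires 1 complex ion per 1 iodide.

[Al(CN)F(NH3)(PPh3)]I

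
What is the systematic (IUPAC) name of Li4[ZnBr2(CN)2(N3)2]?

lithium diazidodibromodicyanozincate(II)

The 4 lithium counter-ions carry a total charge of +4, so each complex ion is 4−.
Ligand charges: 2×cyano (-1 each), 2×azido (-1 each), 2×bromo (-1 each); total -6. So Zn + (-6) = 4−, giving Zn = +2.
The complex ion is anionic, so zinc takes the -ate form zincate(II).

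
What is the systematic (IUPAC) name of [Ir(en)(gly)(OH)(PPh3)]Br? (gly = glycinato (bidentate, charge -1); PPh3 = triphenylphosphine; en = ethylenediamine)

The 1 bromide counter-ion carries a total charge of -1, so each complex ion is 1+.
Ligand charges: 1×hydroxo (-1 each), 1×glycinato (-1 each), 1×triphenylphosphine (neutral), 1×ethylenediamine (neutral); total -2. So Ir + (-2) = 1+, giving Ir = +3.
Ligands are named alphabetically: ethylenediamine before glycinato before hydroxo before triphenylphosphine.

(ethylenediamine)(glycinato)hydroxo(triphenylphosphine)iridium(III) bromide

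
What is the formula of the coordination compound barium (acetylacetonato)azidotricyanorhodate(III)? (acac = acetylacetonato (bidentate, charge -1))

Ligands: 1 acetylacetonato (acac, -1), 1 azido (N3, -1), 3 cyano (CN, -1). Ligand charge sum = -5.
Charge balance with barium (+2) requires 1 complex ion per 1 barium.

Ba[Rh(acac)(CN)3(N3)]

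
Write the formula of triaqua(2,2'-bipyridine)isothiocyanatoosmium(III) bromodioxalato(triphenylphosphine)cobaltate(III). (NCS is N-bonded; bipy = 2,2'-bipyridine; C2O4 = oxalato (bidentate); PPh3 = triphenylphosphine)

Cation [Os…]: ligand charges -1, Os(III) ⇒ ion charge 2+.
Anion [Co…]: ligand charges -5, Co(III) ⇒ ion charge 2−.
One 2+ cation balances one 2− anion.

[Os(bipy)(H2O)3(NCS)][CoBr(C2O4)2(PPh3)]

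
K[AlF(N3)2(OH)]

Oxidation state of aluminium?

1 potassium outside the brackets (+1 each) → the complex ion is 1−.
Ligand charges: 2×N3 = -2; 1×OH = -1; 1×F = -1; sum -4.
Al + (-4) = 1− ⇒ Al is +3.

+3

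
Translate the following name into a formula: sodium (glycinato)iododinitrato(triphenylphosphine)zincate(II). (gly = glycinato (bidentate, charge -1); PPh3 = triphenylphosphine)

Ligands: 1 iodo (I, -1), 2 nitrato (NO3, -1), 1 glycinato (gly, -1), 1 triphenylphosphine (PPh3, neutral). Ligand charge sum = -4.
With Zn in oxidation state +2, the complex ion is [Zn...]^2−.
Charge balance with sodium (+1) requires 1 complex ion per 2 sodium.

Na2[Zn(gly)I(NO3)2(PPh3)]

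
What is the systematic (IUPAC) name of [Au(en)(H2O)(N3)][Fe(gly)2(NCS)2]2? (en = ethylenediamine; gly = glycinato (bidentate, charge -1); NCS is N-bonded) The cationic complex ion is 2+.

Both ions are complex: the cation is named first with the plain metal name, the anion second with the -ate form; each ion's ligands are alphabetised independently.
The complex cation is given as 2+; its ligand charges sum to -1, so Au = +3.
With 2 anions per cation, each anion must be 2/2 = 1−.
Anion: ligand charges sum to -4; for the ion to be 1−, Fe = +3.

aquaazido(ethylenediamine)gold(III) bis(glycinato)diisothiocyanatoferrate(III)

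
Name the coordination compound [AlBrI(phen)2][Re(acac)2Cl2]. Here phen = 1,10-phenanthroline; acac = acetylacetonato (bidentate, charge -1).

Both ions are complex: the cation is named first with the plain metal name, the anion second with the -ate form; each ion's ligands are alphabetised independently.
Aluminium is always +3 in its complexes; the cation's ligand charges sum to -2, so the complex cation is 1+.
A 1:1 salt means the anion carries the equal and opposite charge, 1−.
Anion: ligand charges sum to -4; for the ion to be 1−, Re = +3.

bromoiodobis(1,10-phenanthroline)aluminium(III) bis(acetylacetonato)dichlororhenate(III)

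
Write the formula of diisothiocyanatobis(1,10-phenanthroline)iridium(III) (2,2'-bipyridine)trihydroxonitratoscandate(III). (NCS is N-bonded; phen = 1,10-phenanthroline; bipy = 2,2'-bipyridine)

Cation [Ir…]: ligand charges -2, Ir(III) ⇒ ion charge 1+.
Anion [Sc…]: ligand charges -4, Sc(III) ⇒ ion charge 1−.
One 1+ cation balances one 1− anion.

[Ir(NCS)2(phen)2][Sc(bipy)(NO3)(OH)3]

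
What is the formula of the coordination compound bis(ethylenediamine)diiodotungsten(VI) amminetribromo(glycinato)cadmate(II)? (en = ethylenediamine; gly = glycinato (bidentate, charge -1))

[W(en)2I2][CdBr3(gly)(NH3)]2

Cation [W…]: ligand charges -2, W(VI) ⇒ ion charge 4+.
Anion [Cd…]: ligand charges -4, Cd(II) ⇒ ion charge 2−.
One 4+ cation requires 2 of the 2− anion.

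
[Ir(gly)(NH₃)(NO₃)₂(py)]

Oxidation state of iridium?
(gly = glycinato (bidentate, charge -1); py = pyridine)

No counter-ion: the bracketed complex is neutral.
Ligand charges: 1×NH3 neutral; 2×NO3 = -2; 1×gly = -1; 1×py neutral; sum -3.
Ir + (-3) = 0 ⇒ Ir is +3.

+3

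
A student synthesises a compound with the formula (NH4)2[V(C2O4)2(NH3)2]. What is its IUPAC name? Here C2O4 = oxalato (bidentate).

ammonium diamminedioxalatovanadate(II)

The 2 ammonium counter-ions carry a total charge of +2, so each complex ion is 2−.
Ligand charges: 2×ammine (neutral), 2×oxalato (-2 each); total -4. So V + (-4) = 2−, giving V = +2.
Ligands are named alphabetically: ammine before oxalato.
The complex ion is anionic, so vanadium takes the -ate form vanadate(II).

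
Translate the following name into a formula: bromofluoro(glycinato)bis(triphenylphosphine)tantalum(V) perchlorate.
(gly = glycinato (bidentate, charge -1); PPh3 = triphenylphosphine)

[TaBrF(gly)(PPh3)2](ClO4)2

Ligands: 1 glycinato (gly, -1), 2 triphenylphosphine (PPh3, neutral), 1 bromo (Br, -1), 1 fluoro (F, -1). Ligand charge sum = -3.
Charge balance with perchlorate (-1) requires 1 complex ion per 2 perchlorate.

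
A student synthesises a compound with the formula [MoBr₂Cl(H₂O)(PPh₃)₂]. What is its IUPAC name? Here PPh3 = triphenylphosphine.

aquadibromochlorobis(triphenylphosphine)molybdenum(III)

There is no counter-ion, so the complex is neutral overall.
Ligand charges: 2×bromo (-1 each), 1×aqua (neutral), 2×triphenylphosphine (neutral), 1×chloro (-1 each); total -3. So Mo + (-3) = 0, giving Mo = +3.
Ligands are named alphabetically: aqua before bromo before chloro before triphenylphosphine.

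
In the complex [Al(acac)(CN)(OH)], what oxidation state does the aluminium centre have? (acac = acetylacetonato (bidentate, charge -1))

No counter-ion: the bracketed complex is neutral.
Ligand charges: 1×CN = -1; 1×OH = -1; 1×acac = -1; sum -3.
Al + (-3) = 0 ⇒ Al is +3.

+3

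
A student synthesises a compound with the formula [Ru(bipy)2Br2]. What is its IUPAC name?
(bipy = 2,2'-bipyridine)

There is no counter-ion, so the complex is neutral overall.
Ligand charges: 2×2,2'-bipyridine (neutral), 2×bromo (-1 each); total -2. So Ru + (-2) = 0, giving Ru = +2.
Ligands are named alphabetically: bipyridine before bromo.

bis(2,2'-bipyridine)dibromoruthenium(II)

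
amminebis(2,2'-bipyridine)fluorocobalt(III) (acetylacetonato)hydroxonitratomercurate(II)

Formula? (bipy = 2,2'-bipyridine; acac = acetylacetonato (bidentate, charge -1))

Cation [Co…]: ligand charges -1, Co(III) ⇒ ion charge 2+.
Anion [Hg…]: ligand charges -3, Hg(II) ⇒ ion charge 1−.

[Co(bipy)2F(NH3)][Hg(acac)(NO3)(OH)]2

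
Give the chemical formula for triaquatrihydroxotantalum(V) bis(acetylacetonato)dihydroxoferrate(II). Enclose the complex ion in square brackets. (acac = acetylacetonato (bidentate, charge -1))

Cation [Ta…]: ligand charges -3, Ta(V) ⇒ ion charge 2+.
Anion [Fe…]: ligand charges -4, Fe(II) ⇒ ion charge 2−.
One 2+ cation balances one 2− anion.

[Ta(H2O)3(OH)3][Fe(acac)2(OH)2]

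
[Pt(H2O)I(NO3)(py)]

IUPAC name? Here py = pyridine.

aquaiodonitrato(pyridine)platinum(II)

There is no counter-ion, so the complex is neutral overall.
Ligand charges: 1×pyridine (neutral), 1×aqua (neutral), 1×iodo (-1 each), 1×nitrato (-1 each); total -2. So Pt + (-2) = 0, giving Pt = +2.
Ligands are named alphabetically: aqua before iodo before nitrato before pyridine.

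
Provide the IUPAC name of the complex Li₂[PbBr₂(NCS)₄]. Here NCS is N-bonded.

The 2 lithium counter-ions carry a total charge of +2, so each complex ion is 2−.
Ligand charges: 2×bromo (-1 each), 4×isothiocyanato (-1 each); total -6. So Pb + (-6) = 2−, giving Pb = +4.
The complex ion is anionic, so lead takes the -ate form plumbate(IV).

lithium dibromotetraisothiocyanatoplumbate(IV)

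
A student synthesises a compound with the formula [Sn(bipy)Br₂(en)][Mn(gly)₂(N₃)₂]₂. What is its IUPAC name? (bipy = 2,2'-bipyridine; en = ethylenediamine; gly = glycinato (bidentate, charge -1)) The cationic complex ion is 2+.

(2,2'-bipyridine)dibromo(ethylenediamine)tin(IV) diazidobis(glycinato)manganate(III)

Both ions are complex: the cation is named first with the plain metal name, the anion second with the -ate form; each ion's ligands are alphabetised independently.
The complex cation is given as 2+; its ligand charges sum to -2, so Sn = +4.
With 2 anions per cation, each anion must be 2/2 = 1−.
Anion: ligand charges sum to -4; for the ion to be 1−, Mn = +3.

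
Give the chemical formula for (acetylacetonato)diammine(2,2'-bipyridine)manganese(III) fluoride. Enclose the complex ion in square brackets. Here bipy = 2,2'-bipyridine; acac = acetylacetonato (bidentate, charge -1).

[Mn(acac)(bipy)(NH3)2]F2

Ligands: 1 2,2'-bipyridine (bipy, neutral), 2 ammine (NH3, neutral), 1 acetylacetonato (acac, -1). Ligand charge sum = -1.
With Mn in oxidation state +3, the complex ion is [Mn...]^2+.
Charge balance with fluoride (-1) requires 1 complex ion per 2 fluoride.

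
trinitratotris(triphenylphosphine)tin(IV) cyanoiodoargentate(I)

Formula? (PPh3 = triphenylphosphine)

[Sn(NO3)3(PPh3)3][Ag(CN)I]

Cation [Sn…]: ligand charges -3, Sn(IV) ⇒ ion charge 1+.
Anion [Ag…]: ligand charges -2, Ag(I) ⇒ ion charge 1−.
One 1+ cation balances one 1− anion.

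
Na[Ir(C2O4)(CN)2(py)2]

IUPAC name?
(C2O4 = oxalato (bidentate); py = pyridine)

The 1 sodium counter-ion carries a total charge of +1, so each complex ion is 1−.
Ligand charges: 2×cyano (-1 each), 1×oxalato (-2 each), 2×pyridine (neutral); total -4. So Ir + (-4) = 1−, giving Ir = +3.
Ligands are named alphabetically: cyano before oxalato before pyridine.
The complex ion is anionic, so iridium takes the -ate form iridate(III).

sodium dicyanooxalatobis(pyridine)iridate(III)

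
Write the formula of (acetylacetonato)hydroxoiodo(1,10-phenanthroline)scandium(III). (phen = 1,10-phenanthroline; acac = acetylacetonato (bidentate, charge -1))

[Sc(acac)I(OH)(phen)]

Ligands: 1 1,10-phenanthroline (phen, neutral), 1 hydroxo (OH, -1), 1 acetylacetonato (acac, -1), 1 iodo (I, -1). Ligand charge sum = -3.
With Sc in oxidation state +3, the complex ion is [Sc...].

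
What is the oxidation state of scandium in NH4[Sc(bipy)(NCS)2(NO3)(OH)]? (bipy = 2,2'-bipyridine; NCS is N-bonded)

+3

1 ammonium outside the brackets (+1 each) → the complex ion is 1−.
Ligand charges: 1×OH = -1; 1×bipy neutral; 1×NO3 = -1; 2×NCS = -2; sum -4.
Sc + (-4) = 1− ⇒ Sc is +3.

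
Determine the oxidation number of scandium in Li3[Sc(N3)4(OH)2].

3 lithium outside the brackets (+1 each) → the complex ion is 3−.
Ligand charges: 4×N3 = -4; 2×OH = -2; sum -6.
Sc + (-6) = 3− ⇒ Sc is +3.

+3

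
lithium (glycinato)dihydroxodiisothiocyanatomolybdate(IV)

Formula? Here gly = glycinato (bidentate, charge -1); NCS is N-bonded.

Li[Mo(gly)(NCS)2(OH)2]

Ligands: 1 glycinato (gly, -1), 2 isothiocyanato (NCS, -1), 2 hydroxo (OH, -1). Ligand charge sum = -5.
Charge balance with lithium (+1) requires 1 complex ion per 1 lithium.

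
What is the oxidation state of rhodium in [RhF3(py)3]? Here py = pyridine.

No counter-ion: the bracketed complex is neutral.
Ligand charges: 3×py neutral; 3×F = -3; sum -3.
Rh + (-3) = 0 ⇒ Rh is +3.

+3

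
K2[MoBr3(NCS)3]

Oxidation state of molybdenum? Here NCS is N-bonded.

2 potassium outside the brackets (+1 each) → the complex ion is 2−.
Ligand charges: 3×Br = -3; 3×NCS = -3; sum -6.
Mo + (-6) = 2− ⇒ Mo is +4.

+4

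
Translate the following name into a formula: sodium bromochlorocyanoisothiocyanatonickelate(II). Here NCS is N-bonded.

Ligands: 1 bromo (Br, -1), 1 cyano (CN, -1), 1 isothiocyanato (NCS, -1), 1 chloro (Cl, -1). Ligand charge sum = -4.
With Ni in oxidation state +2, the complex ion is [Ni...]^2−.
Charge balance with sodium (+1) requires 1 complex ion per 2 sodium.

Na2[NiBrCl(CN)(NCS)]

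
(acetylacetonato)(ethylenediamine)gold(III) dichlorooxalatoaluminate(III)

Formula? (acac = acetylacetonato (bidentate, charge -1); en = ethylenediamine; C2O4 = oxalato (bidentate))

[Au(acac)(en)][Al(C2O4)Cl2]2

Cation [Au…]: ligand charges -1, Au(III) ⇒ ion charge 2+.
Anion [Al…]: ligand charges -4, Al(III) ⇒ ion charge 1−.
One 2+ cation requires 2 of the 1− anion.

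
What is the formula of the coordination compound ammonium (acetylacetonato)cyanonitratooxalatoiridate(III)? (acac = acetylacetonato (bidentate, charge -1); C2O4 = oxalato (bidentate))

Ligands: 1 acetylacetonato (acac, -1), 1 oxalato (C2O4, -2), 1 nitrato (NO3, -1), 1 cyano (CN, -1). Ligand charge sum = -5.
With Ir in oxidation state +3, the complex ion is [Ir...]^2−.
Charge balance with ammonium (+1) requires 1 complex ion per 2 ammonium.

(NH4)2[Ir(acac)(C2O4)(CN)(NO3)]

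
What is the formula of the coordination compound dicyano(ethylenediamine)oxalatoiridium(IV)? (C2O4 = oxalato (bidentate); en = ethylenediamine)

[Ir(C2O4)(CN)2(en)]

Ligands: 1 oxalato (C2O4, -2), 2 cyano (CN, -1), 1 ethylenediamine (en, neutral). Ligand charge sum = -4.
With Ir in oxidation state +4, the complex ion is [Ir...].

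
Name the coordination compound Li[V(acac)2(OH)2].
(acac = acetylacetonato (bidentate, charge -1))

lithium bis(acetylacetonato)dihydroxovanadate(III)

The 1 lithium counter-ion carries a total charge of +1, so each complex ion is 1−.
Ligand charges: 2×hydroxo (-1 each), 2×acetylacetonato (-1 each); total -4. So V + (-4) = 1−, giving V = +3.
The complex ion is anionic, so vanadium takes the -ate form vanadate(III).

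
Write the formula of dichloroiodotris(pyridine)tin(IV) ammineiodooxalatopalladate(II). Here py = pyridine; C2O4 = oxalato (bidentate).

[SnCl2I(py)3][Pd(C2O4)I(NH3)]

Cation [Sn…]: ligand charges -3, Sn(IV) ⇒ ion charge 1+.
Anion [Pd…]: ligand charges -3, Pd(II) ⇒ ion charge 1−.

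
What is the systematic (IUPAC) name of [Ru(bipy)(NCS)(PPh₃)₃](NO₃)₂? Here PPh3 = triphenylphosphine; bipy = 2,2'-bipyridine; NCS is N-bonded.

(2,2'-bipyridine)isothiocyanatotris(triphenylphosphine)ruthenium(III) nitrate

The 2 nitrate counter-ions carry a total charge of -2, so each complex ion is 2+.
Ligand charges: 3×triphenylphosphine (neutral), 1×2,2'-bipyridine (neutral), 1×isothiocyanato (-1 each); total -1. So Ru + (-1) = 2+, giving Ru = +3.
Ligands are named alphabetically: bipyridine before isothiocyanato before triphenylphosphine.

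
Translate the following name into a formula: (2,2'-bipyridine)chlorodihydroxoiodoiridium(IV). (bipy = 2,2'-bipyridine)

Ligands: 1 iodo (I, -1), 1 2,2'-bipyridine (bipy, neutral), 2 hydroxo (OH, -1), 1 chloro (Cl, -1). Ligand charge sum = -4.
With Ir in oxidation state +4, the complex ion is [Ir...].

[Ir(bipy)ClI(OH)2]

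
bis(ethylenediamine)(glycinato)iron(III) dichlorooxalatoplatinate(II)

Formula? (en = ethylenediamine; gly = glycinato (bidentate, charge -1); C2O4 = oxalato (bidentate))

[Fe(en)2(gly)][Pt(C2O4)Cl2]

Cation [Fe…]: ligand charges -1, Fe(III) ⇒ ion charge 2+.
Anion [Pt…]: ligand charges -4, Pt(II) ⇒ ion charge 2−.
One 2+ cation balances one 2− anion.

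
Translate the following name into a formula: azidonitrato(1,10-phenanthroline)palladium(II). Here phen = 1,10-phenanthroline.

Ligands: 1 1,10-phenanthroline (phen, neutral), 1 nitrato (NO3, -1), 1 azido (N3, -1). Ligand charge sum = -2.
With Pd in oxidation state +2, the complex ion is [Pd...].

[Pd(N3)(NO3)(phen)]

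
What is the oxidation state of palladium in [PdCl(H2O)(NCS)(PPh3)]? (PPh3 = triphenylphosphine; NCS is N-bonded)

+2

No counter-ion: the bracketed complex is neutral.
Ligand charges: 1×PPh3 neutral; 1×Cl = -1; 1×NCS = -1; 1×H2O neutral; sum -2.
Pd + (-2) = 0 ⇒ Pd is +2.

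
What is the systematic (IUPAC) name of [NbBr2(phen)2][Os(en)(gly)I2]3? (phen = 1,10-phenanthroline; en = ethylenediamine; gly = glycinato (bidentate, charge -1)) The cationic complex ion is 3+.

Both ions are complex: the cation is named first with the plain metal name, the anion second with the -ate form; each ion's ligands are alphabetised independently.
The complex cation is given as 3+; its ligand charges sum to -2, so Nb = +5.
With 3 anions per cation, each anion must be 3/3 = 1−.
Anion: ligand charges sum to -3; for the ion to be 1−, Os = +2.

dibromobis(1,10-phenanthroline)niobium(V) (ethylenediamine)(glycinato)diiodoosmate(II)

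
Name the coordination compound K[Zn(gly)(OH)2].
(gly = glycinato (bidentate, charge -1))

potassium (glycinato)dihydroxozincate(II)

The 1 potassium counter-ion carries a total charge of +1, so each complex ion is 1−.
Ligand charges: 2×hydroxo (-1 each), 1×glycinato (-1 each); total -3. So Zn + (-3) = 1−, giving Zn = +2.
Ligands are named alphabetically: glycinato before hydroxo.
The complex ion is anionic, so zinc takes the -ate form zincate(II).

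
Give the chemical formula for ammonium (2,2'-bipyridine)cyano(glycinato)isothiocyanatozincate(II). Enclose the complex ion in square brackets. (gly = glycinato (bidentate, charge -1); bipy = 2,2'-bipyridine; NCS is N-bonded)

Ligands: 1 glycinato (gly, -1), 1 2,2'-bipyridine (bipy, neutral), 1 cyano (CN, -1), 1 isothiocyanato (NCS, -1). Ligand charge sum = -3.
Charge balance with ammonium (+1) requires 1 complex ion per 1 ammonium.

NH4[Zn(bipy)(CN)(gly)(NCS)]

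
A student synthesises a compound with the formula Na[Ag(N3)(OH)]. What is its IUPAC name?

sodium azidohydroxoargentate(I)

The 1 sodium counter-ion carries a total charge of +1, so each complex ion is 1−.
Ligand charges: 1×hydroxo (-1 each), 1×azido (-1 each); total -2. So Ag + (-2) = 1−, giving Ag = +1.
Ligands are named alphabetically: azido before hydroxo.
The complex ion is anionic, so silver takes the -ate form argentate(I).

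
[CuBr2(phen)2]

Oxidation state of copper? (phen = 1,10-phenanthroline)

No counter-ion: the bracketed complex is neutral.
Ligand charges: 2×Br = -2; 2×phen neutral; sum -2.
Cu + (-2) = 0 ⇒ Cu is +2.

+2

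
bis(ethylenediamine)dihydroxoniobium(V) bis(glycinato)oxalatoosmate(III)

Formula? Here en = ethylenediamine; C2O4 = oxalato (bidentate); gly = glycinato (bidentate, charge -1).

Cation [Nb…]: ligand charges -2, Nb(V) ⇒ ion charge 3+.
Anion [Os…]: ligand charges -4, Os(III) ⇒ ion charge 1−.

[Nb(en)2(OH)2][Os(C2O4)(gly)2]3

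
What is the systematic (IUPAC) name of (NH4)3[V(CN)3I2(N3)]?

ammonium azidotricyanodiiodovanadate(III)

The 3 ammonium counter-ions carry a total charge of +3, so each complex ion is 3−.
Ligand charges: 2×iodo (-1 each), 3×cyano (-1 each), 1×azido (-1 each); total -6. So V + (-6) = 3−, giving V = +3.
The complex ion is anionic, so vanadium takes the -ate form vanadate(III).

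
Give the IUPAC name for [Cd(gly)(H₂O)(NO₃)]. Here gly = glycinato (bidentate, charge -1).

aqua(glycinato)nitratocadmium(II)

There is no counter-ion, so the complex is neutral overall.
Ligand charges: 1×nitrato (-1 each), 1×glycinato (-1 each), 1×aqua (neutral); total -2. So Cd + (-2) = 0, giving Cd = +2.
Ligands are named alphabetically: aqua before glycinato before nitrato.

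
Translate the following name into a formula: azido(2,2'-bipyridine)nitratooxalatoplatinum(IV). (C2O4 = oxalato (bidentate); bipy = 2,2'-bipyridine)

Ligands: 1 nitrato (NO3, -1), 1 oxalato (C2O4, -2), 1 2,2'-bipyridine (bipy, neutral), 1 azido (N3, -1). Ligand charge sum = -4.
With Pt in oxidation state +4, the complex ion is [Pt...].

[Pt(bipy)(C2O4)(N3)(NO3)]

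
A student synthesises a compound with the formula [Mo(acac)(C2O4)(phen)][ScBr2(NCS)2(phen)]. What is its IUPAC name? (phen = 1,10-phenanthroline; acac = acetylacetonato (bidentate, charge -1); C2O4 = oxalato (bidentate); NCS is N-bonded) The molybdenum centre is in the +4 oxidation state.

Both ions are complex: the cation is named first with the plain metal name, the anion second with the -ate form; each ion's ligands are alphabetised independently.
Mo is given as +4; the cation's ligand charges sum to -3, so the complex cation is 1+.
A 1:1 salt means the anion carries the equal and opposite charge, 1−.
Anion: ligand charges sum to -4; for the ion to be 1−, Sc = +3.

(acetylacetonato)oxalato(1,10-phenanthroline)molybdenum(IV) dibromodiisothiocyanato(1,10-phenanthroline)scandate(III)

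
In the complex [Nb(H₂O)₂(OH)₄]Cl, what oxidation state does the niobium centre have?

+5

1 chloride outside the brackets (-1 each) → the complex ion is 1+.
Ligand charges: 4×OH = -4; 2×H2O neutral; sum -4.
Nb + (-4) = 1+ ⇒ Nb is +5.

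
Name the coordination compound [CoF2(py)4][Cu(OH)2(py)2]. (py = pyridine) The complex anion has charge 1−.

Both ions are complex: the cation is named first with the plain metal name, the anion second with the -ate form; each ion's ligands are alphabetised independently.
The complex anion is given as 1−; its ligand charges sum to -2, so Cu = +1.
A 1:1 salt means the cation carries the equal and opposite charge, 1+.
Cation: ligand charges sum to -2; for the ion to be 1+, Co = +3.

difluorotetrakis(pyridine)cobalt(III) dihydroxobis(pyridine)cuprate(I)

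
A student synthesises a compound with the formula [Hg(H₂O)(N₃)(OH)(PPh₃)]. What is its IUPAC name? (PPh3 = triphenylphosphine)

There is no counter-ion, so the complex is neutral overall.
Ligand charges: 1×triphenylphosphine (neutral), 1×azido (-1 each), 1×aqua (neutral), 1×hydroxo (-1 each); total -2. So Hg + (-2) = 0, giving Hg = +2.
Ligands are named alphabetically: aqua before azido before hydroxo before triphenylphosphine.

aquaazidohydroxo(triphenylphosphine)mercury(II)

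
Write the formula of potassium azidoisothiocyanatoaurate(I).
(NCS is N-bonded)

Ligands: 1 isothiocyanato (NCS, -1), 1 azido (N3, -1). Ligand charge sum = -2.
With Au in oxidation state +1, the complex ion is [Au...]^1−.
Charge balance with potassium (+1) requires 1 complex ion per 1 potassium.

K[Au(N3)(NCS)]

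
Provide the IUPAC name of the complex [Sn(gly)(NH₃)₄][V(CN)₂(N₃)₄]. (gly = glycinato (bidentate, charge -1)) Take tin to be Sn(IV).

Sn is given as +4; the cation's ligand charges sum to -1, so the complex cation is 3+.
A 1:1 salt means the anion carries the equal and opposite charge, 3−.
Anion: ligand charges sum to -6; for the ion to be 3−, V = +3.

tetraammine(glycinato)tin(IV) tetraazidodicyanovanadate(III)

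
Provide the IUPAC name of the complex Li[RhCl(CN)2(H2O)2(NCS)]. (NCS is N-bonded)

The 1 lithium counter-ion carries a total charge of +1, so each complex ion is 1−.
Ligand charges: 1×isothiocyanato (-1 each), 1×chloro (-1 each), 2×aqua (neutral), 2×cyano (-1 each); total -4. So Rh + (-4) = 1−, giving Rh = +3.
The complex ion is anionic, so rhodium takes the -ate form rhodate(III).

lithium diaquachlorodicyanoisothiocyanatorhodate(III)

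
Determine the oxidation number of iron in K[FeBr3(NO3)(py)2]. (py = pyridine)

+3

1 potassium outside the brackets (+1 each) → the complex ion is 1−.
Ligand charges: 3×Br = -3; 1×NO3 = -1; 2×py neutral; sum -4.
Fe + (-4) = 1− ⇒ Fe is +3.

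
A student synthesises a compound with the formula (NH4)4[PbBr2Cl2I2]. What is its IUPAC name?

ammonium dibromodichlorodiiodoplumbate(II)

The 4 ammonium counter-ions carry a total charge of +4, so each complex ion is 4−.
Ligand charges: 2×chloro (-1 each), 2×iodo (-1 each), 2×bromo (-1 each); total -6. So Pb + (-6) = 4−, giving Pb = +2.
Ligands are named alphabetically: bromo before chloro before iodo.
The complex ion is anionic, so lead takes the -ate form plumbate(II).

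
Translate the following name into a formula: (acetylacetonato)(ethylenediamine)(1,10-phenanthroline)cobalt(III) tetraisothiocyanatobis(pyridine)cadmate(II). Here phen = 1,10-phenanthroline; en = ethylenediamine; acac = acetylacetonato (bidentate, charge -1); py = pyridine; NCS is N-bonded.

Cation [Co…]: ligand charges -1, Co(III) ⇒ ion charge 2+.
Anion [Cd…]: ligand charges -4, Cd(II) ⇒ ion charge 2−.

[Co(acac)(en)(phen)][Cd(NCS)4(py)2]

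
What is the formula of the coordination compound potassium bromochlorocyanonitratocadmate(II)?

Ligands: 1 bromo (Br, -1), 1 chloro (Cl, -1), 1 cyano (CN, -1), 1 nitrato (NO3, -1). Ligand charge sum = -4.
With Cd in oxidation state +2, the complex ion is [Cd...]^2−.
Charge balance with potassium (+1) requires 1 complex ion per 2 potassium.

K2[CdBrCl(CN)(NO3)]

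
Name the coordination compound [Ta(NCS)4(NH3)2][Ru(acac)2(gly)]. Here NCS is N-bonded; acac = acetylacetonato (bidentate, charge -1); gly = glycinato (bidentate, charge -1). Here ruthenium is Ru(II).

Ru is given as +2; the anion's ligand charges sum to -3, so the complex anion is 1−.
A 1:1 salt means the cation carries the equal and opposite charge, 1+.
Cation: ligand charges sum to -4; for the ion to be 1+, Ta = +5.

diamminetetraisothiocyanatotantalum(V) bis(acetylacetonato)(glycinato)ruthenate(II)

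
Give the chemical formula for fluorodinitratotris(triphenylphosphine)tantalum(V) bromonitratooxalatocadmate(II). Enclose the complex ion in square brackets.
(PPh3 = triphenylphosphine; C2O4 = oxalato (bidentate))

[TaF(NO3)2(PPh3)3][CdBr(C2O4)(NO3)]

Cation [Ta…]: ligand charges -3, Ta(V) ⇒ ion charge 2+.
Anion [Cd…]: ligand charges -4, Cd(II) ⇒ ion charge 2−.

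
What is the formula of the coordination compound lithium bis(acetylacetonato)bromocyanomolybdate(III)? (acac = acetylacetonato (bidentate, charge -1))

Li[Mo(acac)2Br(CN)]

Ligands: 1 bromo (Br, -1), 2 acetylacetonato (acac, -1), 1 cyano (CN, -1). Ligand charge sum = -4.
With Mo in oxidation state +3, the complex ion is [Mo...]^1−.
Charge balance with lithium (+1) requires 1 complex ion per 1 lithium.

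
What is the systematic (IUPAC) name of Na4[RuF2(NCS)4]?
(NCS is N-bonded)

sodium difluorotetraisothiocyanatoruthenate(II)

The 4 sodium counter-ions carry a total charge of +4, so each complex ion is 4−.
Ligand charges: 2×fluoro (-1 each), 4×isothiocyanato (-1 each); total -6. So Ru + (-6) = 4−, giving Ru = +2.
Ligands are named alphabetically: fluoro before isothiocyanato.
The complex ion is anionic, so ruthenium takes the -ate form ruthenate(II).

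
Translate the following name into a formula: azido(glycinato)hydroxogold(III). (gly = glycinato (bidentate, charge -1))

Ligands: 1 hydroxo (OH, -1), 1 azido (N3, -1), 1 glycinato (gly, -1). Ligand charge sum = -3.
With Au in oxidation state +3, the complex ion is [Au...].

[Au(gly)(N3)(OH)]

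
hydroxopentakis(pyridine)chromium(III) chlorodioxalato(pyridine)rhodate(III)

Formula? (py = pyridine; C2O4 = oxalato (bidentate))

Cation [Cr…]: ligand charges -1, Cr(III) ⇒ ion charge 2+.
Anion [Rh…]: ligand charges -5, Rh(III) ⇒ ion charge 2−.
One 2+ cation balances one 2− anion.

[Cr(OH)(py)5][Rh(C2O4)2Cl(py)]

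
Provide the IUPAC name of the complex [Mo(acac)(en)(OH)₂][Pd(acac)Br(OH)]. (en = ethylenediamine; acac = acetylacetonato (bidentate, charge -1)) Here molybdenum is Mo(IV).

(acetylacetonato)(ethylenediamine)dihydroxomolybdenum(IV) (acetylacetonato)bromohydroxopalladate(II)

Mo is given as +4; the cation's ligand charges sum to -3, so the complex cation is 1+.
A 1:1 salt means the anion carries the equal and opposite charge, 1−.
Anion: ligand charges sum to -3; for the ion to be 1−, Pd = +2.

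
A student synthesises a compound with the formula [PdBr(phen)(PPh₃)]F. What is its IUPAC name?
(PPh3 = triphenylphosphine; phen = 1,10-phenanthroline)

bromo(1,10-phenanthroline)(triphenylphosphine)palladium(II) fluoride

The 1 fluoride counter-ion carries a total charge of -1, so each complex ion is 1+.
Ligand charges: 1×triphenylphosphine (neutral), 1×1,10-phenanthroline (neutral), 1×bromo (-1 each); total -1. So Pd + (-1) = 1+, giving Pd = +2.
Ligands are named alphabetically: bromo before phenanthroline before triphenylphosphine.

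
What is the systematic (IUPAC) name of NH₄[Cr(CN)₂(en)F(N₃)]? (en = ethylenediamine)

The 1 ammonium counter-ion carries a total charge of +1, so each complex ion is 1−.
Ligand charges: 1×ethylenediamine (neutral), 1×fluoro (-1 each), 1×azido (-1 each), 2×cyano (-1 each); total -4. So Cr + (-4) = 1−, giving Cr = +3.
The complex ion is anionic, so chromium takes the -ate form chromate(III).

ammonium azidodicyano(ethylenediamine)fluorochromate(III)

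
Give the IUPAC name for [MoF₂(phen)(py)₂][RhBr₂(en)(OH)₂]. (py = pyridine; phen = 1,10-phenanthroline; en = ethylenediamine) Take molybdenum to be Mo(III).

difluoro(1,10-phenanthroline)bis(pyridine)molybdenum(III) dibromo(ethylenediamine)dihydroxorhodate(III)

Both ions are complex: the cation is named first with the plain metal name, the anion second with the -ate form; each ion's ligands are alphabetised independently.
Mo is given as +3; the cation's ligand charges sum to -2, so the complex cation is 1+.
A 1:1 salt means the anion carries the equal and opposite charge, 1−.
Anion: ligand charges sum to -4; for the ion to be 1−, Rh = +3.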